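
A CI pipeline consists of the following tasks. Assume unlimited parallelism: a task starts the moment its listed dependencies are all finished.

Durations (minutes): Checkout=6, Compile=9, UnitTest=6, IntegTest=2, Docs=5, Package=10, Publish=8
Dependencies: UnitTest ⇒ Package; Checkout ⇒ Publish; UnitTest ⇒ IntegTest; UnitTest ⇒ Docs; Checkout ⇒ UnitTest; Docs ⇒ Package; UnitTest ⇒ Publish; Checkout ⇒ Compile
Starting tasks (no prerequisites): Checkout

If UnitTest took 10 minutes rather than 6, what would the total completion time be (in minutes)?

Actual critical path: Checkout→UnitTest→Docs→Package = 6+6+5+10 = 27 ⇒ 27 minutes.
UnitTest is on the critical path; changing it to 10 makes that path 31 minutes.
That remains the longest chain; total 31 minutes.

31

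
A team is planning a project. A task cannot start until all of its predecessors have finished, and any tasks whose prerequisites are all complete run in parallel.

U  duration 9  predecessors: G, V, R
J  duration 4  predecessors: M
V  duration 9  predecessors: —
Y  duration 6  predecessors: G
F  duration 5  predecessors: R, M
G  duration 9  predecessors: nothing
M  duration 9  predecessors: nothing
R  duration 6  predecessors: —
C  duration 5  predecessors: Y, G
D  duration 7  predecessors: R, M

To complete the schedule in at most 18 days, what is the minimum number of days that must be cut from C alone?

Current finish: 20 days; target: 18.
C is on every critical path, so each day cut from C cuts the finish by one (this holds down to a finish of 18).
Need 20 − 18 = 2 days off C → C becomes 3 days, finish becomes 18.

2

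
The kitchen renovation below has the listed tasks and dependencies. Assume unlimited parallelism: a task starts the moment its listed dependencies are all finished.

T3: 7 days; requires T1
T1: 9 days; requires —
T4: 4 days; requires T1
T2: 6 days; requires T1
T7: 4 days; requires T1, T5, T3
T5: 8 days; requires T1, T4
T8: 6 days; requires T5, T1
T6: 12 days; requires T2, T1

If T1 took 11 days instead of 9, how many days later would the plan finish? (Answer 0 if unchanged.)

As given, the longest chain is T1→T2→T6 = 9+6+12 = 27, so the finish is 27 days.
T1 lies on that path, so at 11 days the path becomes 29 days.
That remains the longest chain; total 29 days.
Change in finish: 29 − 27 = +2 days.

2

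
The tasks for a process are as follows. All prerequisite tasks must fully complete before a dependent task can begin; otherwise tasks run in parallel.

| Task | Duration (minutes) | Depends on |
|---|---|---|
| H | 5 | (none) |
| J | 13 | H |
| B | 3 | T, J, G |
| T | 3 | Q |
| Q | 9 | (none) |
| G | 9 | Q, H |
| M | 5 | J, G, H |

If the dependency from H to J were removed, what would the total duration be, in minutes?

23

Original critical path: Q→G→M = 9+9+5 = 23 ⇒ 23 minutes.
Without H→J, J's earliest start moves from 5 to 0.
After: Q→G→M = 9+9+5 = 23 → 23 minutes.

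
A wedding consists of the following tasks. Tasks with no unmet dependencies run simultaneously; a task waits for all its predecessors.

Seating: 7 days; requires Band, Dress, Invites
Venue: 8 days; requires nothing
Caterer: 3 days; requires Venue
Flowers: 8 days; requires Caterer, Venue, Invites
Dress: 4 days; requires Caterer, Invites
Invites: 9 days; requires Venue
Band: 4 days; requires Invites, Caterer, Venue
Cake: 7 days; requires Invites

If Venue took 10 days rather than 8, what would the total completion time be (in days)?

As given, the longest chain is Venue→Invites→Dress→Seating = 8+9+4+7 = 28, so the finish is 28 days.
Venue lies on that path, so at 10 days the path becomes 30 days.
No other chain overtakes it, so the finish is 30 days.

30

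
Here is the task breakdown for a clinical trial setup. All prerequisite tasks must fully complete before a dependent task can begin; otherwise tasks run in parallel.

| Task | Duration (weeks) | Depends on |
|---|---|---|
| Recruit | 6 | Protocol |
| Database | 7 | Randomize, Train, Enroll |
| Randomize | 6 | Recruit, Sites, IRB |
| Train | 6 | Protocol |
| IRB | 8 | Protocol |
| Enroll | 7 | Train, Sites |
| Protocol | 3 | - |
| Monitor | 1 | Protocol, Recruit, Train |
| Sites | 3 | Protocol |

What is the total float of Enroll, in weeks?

1

Critical path: Protocol→IRB→Randomize→Database = 3+8+6+7 = 24, so the finish is 24 weeks.
Longest path through Enroll: 23 weeks (earliest finish 16, latest finish 17).
Float = 24 − 23 = 1.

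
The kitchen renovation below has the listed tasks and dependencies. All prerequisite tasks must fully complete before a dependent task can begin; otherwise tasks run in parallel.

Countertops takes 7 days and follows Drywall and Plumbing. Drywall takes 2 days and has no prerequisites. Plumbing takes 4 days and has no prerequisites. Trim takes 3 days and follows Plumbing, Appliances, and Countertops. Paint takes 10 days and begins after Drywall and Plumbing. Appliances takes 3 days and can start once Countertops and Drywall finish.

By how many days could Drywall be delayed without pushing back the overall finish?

Critical path: Plumbing→Countertops→Appliances→Trim = 4+7+3+3 = 17, so the finish is 17 days.
The longest chain containing Drywall totals 15 days.
Slack of Drywall = 2 − 0 = 2 days.

2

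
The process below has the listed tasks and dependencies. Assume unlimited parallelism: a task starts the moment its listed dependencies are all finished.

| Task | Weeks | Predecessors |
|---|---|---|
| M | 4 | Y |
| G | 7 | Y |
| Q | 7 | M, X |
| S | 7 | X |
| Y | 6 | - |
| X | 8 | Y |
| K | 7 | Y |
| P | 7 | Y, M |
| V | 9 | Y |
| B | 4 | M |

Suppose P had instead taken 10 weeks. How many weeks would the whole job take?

The binding path is Y→X→Q = 6+8+7 = 21; finish at 21 weeks.
The longest path through P is only 17 weeks, so P has float 4.
That remains the longest chain; total 21 weeks.

21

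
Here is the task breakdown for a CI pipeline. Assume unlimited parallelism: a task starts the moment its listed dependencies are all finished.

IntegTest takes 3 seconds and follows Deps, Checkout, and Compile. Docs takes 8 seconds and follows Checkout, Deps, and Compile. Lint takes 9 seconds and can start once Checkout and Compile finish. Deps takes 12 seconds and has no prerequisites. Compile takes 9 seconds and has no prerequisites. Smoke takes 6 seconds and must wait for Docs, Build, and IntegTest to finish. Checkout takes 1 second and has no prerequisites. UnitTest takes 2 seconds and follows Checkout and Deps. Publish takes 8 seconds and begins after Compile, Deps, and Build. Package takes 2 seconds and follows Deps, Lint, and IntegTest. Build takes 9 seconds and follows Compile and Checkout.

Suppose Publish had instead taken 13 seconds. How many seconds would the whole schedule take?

Critical path before the change: Compile→Build→Publish = 9+9+8 = 26 giving 26 seconds.
Publish lies on that path, so at 13 seconds the path becomes 31 seconds.
No other chain overtakes it, so the finish is 31 seconds.

31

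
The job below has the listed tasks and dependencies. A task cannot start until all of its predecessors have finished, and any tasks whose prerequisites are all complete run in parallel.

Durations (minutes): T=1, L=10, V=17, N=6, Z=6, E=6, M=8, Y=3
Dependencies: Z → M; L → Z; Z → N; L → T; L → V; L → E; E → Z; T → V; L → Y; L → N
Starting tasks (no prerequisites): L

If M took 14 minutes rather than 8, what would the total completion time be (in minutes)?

Actual critical path: L→E→Z→M = 10+6+6+8 = 30 ⇒ 30 minutes.
M is on the critical path; changing it to 14 makes that path 36 minutes.
No other chain overtakes it, so the finish is 36 minutes.

36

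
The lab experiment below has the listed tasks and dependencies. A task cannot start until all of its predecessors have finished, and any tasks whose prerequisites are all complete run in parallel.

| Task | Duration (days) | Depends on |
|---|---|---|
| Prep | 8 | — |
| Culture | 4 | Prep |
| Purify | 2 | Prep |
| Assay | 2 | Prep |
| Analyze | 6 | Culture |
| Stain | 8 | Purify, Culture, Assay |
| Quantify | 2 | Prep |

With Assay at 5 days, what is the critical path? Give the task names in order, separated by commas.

Prep, Assay, Stain

Critical path before the change: Prep→Culture→Stain = 8+4+8 = 20 giving 20 days.
The longest path through Assay is only 18 days, so Assay has float 2.
The binding chain switches to Prep→Assay→Stain = 8+5+8 = 21; finish 21 days.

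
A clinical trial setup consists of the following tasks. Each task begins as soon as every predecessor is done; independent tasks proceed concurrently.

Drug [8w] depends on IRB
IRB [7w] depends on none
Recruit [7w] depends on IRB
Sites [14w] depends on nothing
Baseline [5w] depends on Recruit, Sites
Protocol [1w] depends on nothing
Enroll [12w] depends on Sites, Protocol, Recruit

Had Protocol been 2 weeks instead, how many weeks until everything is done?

26

Baseline: IRB→Recruit→Enroll = 7+7+12 = 26 → 26 weeks.
Protocol has 13 weeks of float (longest path through it is 13).
No other chain overtakes it, so the finish is 26 weeks.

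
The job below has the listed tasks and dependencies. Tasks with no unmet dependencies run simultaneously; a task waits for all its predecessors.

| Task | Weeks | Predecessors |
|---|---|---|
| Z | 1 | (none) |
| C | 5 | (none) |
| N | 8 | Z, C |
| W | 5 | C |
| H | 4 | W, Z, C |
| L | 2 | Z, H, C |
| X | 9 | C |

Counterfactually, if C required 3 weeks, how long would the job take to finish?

As given, the longest chain is C→W→H→L = 5+5+4+2 = 16, so the finish is 16 weeks.
Since C is critical, the -2 change carries straight to that chain (now 14 weeks).
The critical path is still C→W→H→L; finish is now 14 weeks.

14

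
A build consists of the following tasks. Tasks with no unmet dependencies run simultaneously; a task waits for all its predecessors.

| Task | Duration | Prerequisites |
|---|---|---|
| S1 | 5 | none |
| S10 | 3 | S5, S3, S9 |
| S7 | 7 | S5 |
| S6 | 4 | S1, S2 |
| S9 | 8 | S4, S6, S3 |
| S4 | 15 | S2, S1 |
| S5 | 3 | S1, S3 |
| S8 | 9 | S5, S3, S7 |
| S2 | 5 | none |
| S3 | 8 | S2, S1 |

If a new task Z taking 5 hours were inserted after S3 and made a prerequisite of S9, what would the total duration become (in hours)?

Originally the schedule takes 32 hours.
With Z inserted, S9 now waits for max(S4, S6, S3, Z).
New critical path: S1→S3→S5→S7→S8 = 5+8+3+7+9 = 32 ⇒ 32 hours.

32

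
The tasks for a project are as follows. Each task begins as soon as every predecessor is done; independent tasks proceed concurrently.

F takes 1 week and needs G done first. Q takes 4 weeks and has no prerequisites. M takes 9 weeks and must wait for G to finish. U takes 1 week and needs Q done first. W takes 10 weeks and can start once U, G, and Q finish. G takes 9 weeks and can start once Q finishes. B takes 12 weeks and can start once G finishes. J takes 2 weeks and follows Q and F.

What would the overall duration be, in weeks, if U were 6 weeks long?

Critical path before the change: Q→G→B = 4+9+12 = 25 giving 25 weeks.
U has 10 weeks of float (longest path through it is 15).
The critical path is still Q→G→B; finish is now 25 weeks.

25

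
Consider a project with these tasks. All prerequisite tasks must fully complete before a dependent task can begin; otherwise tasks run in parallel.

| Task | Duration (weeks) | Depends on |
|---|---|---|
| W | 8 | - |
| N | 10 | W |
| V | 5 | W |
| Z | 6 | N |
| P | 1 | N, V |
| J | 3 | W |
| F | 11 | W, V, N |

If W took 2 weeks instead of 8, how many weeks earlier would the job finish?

6

Critical path before the change: W→N→F = 8+10+11 = 29 giving 29 weeks.
W lies on that path, so at 2 weeks the path becomes 23 weeks.
That remains the longest chain; total 23 weeks.
Change in finish: 23 − 29 = -6 weeks.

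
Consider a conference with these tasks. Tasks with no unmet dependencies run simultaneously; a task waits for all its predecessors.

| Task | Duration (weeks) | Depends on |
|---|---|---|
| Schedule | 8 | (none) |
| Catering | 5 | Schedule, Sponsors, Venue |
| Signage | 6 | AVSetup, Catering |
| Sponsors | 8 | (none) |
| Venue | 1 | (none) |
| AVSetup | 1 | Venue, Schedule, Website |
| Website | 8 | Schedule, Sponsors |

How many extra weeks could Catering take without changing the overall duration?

4

Critical path: Schedule→Website→AVSetup→Signage = 8+8+1+6 = 23, so the finish is 23 weeks.
Longest path through Catering: 19 weeks (earliest finish 13, latest finish 17).
So Catering can slip 17 − 13 = 4 weeks.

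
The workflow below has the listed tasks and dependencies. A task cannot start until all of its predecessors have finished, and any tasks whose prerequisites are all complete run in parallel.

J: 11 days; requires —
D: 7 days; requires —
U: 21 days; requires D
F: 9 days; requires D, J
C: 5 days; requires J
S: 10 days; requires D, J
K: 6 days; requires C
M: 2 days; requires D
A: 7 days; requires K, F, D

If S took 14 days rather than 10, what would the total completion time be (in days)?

29

The binding path is J→C→K→A = 11+5+6+7 = 29; finish at 29 days.
S is off the critical path — its longest chain is 21 days, giving 8 of slack.
The critical path is still J→C→K→A; finish is now 29 days.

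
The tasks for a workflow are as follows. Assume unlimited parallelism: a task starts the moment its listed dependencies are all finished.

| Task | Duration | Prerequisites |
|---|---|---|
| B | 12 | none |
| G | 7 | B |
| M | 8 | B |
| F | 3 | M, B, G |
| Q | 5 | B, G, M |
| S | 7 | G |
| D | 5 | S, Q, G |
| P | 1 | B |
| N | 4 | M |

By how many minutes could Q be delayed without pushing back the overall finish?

B→G→S→D = 12+7+7+5 = 31 sets the makespan at 31 minutes.
The longest chain containing Q totals 30 minutes.
Slack of Q = 21 − 20 = 1 minute.

1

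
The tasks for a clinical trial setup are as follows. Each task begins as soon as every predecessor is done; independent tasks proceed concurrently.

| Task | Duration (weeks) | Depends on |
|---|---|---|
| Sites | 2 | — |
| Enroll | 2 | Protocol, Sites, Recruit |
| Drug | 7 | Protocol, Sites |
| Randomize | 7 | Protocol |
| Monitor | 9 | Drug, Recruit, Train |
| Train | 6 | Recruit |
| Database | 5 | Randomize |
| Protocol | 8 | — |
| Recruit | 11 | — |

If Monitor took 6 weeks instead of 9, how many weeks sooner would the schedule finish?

3

As given, the longest chain is Recruit→Train→Monitor = 11+6+9 = 26, so the finish is 26 weeks.
Since Monitor is critical, the -3 change carries straight to that chain (now 23 weeks).
That remains the longest chain; total 23 weeks.
Change in finish: 23 − 26 = -3 weeks.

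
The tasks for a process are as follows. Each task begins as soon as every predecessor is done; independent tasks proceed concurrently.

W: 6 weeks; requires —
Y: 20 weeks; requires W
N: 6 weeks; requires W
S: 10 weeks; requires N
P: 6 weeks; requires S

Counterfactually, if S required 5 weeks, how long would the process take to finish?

As given, the longest chain is W→N→S→P = 6+6+10+6 = 28, so the finish is 28 weeks.
Since S is critical, the -5 change carries straight to that chain (now 23 weeks).
The binding chain switches to W→Y = 6+20 = 26; finish 26 weeks.

26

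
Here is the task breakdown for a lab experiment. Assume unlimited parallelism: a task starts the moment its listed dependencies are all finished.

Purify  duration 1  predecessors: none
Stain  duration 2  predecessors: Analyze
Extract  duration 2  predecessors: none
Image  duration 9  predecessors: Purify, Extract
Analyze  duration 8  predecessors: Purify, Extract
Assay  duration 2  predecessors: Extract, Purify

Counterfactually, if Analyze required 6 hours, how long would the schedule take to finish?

The binding path is Extract→Analyze→Stain = 2+8+2 = 12; finish at 12 hours.
Analyze is on the critical path; changing it to 6 makes that path 10 hours.
The binding chain switches to Extract→Image = 2+9 = 11; finish 11 hours.

11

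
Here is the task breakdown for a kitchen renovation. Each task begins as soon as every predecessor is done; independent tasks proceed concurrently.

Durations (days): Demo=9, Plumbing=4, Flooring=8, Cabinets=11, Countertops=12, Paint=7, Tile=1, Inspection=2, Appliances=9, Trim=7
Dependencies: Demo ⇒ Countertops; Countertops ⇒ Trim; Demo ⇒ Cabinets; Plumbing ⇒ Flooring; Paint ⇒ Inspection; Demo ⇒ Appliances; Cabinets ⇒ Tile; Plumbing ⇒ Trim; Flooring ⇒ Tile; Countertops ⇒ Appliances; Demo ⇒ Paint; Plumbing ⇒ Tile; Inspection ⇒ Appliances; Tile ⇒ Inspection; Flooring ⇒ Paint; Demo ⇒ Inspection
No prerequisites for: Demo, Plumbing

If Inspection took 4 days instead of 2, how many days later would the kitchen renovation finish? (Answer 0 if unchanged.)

2

Critical path before the change: Demo→Cabinets→Tile→Inspection→Appliances = 9+11+1+2+9 = 32 giving 32 days.
Inspection lies on that path, so at 4 days the path becomes 34 days.
No other chain overtakes it, so the finish is 34 days.
Change in finish: 34 − 32 = +2 days.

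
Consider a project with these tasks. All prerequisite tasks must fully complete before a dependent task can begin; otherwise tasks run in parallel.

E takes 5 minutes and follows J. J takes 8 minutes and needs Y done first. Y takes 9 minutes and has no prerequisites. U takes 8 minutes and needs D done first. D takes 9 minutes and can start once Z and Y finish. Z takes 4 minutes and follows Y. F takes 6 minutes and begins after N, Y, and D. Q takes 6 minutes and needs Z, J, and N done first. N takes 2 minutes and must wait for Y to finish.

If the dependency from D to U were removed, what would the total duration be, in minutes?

28

Original critical path: Y→Z→D→U = 9+4+9+8 = 30 ⇒ 30 minutes.
Without D→U, U's earliest start moves from 22 to 0.
New critical path: Y→Z→D→F = 9+4+9+6 = 28 ⇒ 28 minutes.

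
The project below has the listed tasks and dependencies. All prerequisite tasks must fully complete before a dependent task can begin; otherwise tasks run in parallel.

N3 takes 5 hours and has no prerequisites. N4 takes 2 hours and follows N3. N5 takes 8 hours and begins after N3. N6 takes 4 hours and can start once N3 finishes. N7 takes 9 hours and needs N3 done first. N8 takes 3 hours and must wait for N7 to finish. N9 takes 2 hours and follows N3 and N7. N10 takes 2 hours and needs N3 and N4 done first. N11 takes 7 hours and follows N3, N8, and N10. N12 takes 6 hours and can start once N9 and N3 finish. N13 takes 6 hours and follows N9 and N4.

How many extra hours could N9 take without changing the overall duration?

Critical path: N3→N7→N8→N11 = 5+9+3+7 = 24, so the finish is 24 hours.
The longest chain containing N9 totals 22 hours.
Float = 24 − 22 = 2.

2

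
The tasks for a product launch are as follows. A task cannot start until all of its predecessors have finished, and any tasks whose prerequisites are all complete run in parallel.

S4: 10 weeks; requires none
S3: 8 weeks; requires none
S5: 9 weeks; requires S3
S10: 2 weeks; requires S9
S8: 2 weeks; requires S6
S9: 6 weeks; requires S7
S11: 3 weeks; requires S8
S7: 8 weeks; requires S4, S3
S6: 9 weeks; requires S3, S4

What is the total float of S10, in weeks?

0

Critical path: S4→S7→S9→S10 = 10+8+6+2 = 26, so the finish is 26 weeks.
The longest chain containing S10 totals 26 weeks.
Slack of S10 = 24 − 24 = 0 weeks.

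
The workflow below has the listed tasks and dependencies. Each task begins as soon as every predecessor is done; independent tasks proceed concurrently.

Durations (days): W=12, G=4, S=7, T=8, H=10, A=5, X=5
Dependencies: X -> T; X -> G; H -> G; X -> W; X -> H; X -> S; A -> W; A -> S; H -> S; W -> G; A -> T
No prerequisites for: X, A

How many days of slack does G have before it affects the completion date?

Critical path: X→H→S = 5+10+7 = 22, so the finish is 22 days.
The longest chain containing G totals 21 days.
Slack of G = 18 − 17 = 1 day.

1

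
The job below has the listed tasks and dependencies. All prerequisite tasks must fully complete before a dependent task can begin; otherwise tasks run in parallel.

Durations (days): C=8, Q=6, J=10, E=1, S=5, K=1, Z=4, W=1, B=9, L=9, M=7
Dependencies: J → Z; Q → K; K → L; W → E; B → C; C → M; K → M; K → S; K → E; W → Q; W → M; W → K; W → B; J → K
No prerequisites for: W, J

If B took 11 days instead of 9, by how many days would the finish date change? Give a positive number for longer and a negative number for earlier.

Baseline: W→B→C→M = 1+9+8+7 = 25 → 25 days.
B is on the critical path; changing it to 11 makes that path 27 days.
That remains the longest chain; total 27 days.
Change in finish: 27 − 25 = +2 days.

2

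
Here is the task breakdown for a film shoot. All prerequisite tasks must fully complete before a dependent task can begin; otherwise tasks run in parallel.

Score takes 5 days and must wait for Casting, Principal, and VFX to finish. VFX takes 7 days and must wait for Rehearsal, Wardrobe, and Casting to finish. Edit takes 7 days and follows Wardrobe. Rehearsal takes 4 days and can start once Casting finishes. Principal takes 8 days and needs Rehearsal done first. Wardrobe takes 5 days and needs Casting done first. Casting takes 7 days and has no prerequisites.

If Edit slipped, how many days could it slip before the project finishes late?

5

The longest chain is Casting→Wardrobe→VFX→Score = 7+5+7+5 = 24; overall finish 24 days.
Edit finishes as early as 19 and must finish by 24.
Float = 24 − 19 = 5.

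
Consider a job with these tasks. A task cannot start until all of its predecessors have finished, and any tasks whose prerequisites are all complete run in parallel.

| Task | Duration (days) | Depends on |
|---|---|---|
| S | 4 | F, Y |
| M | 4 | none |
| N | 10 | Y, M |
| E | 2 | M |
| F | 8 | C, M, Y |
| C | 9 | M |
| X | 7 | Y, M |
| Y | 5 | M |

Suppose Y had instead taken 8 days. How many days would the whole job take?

25

Actual critical path: M→C→F→S = 4+9+8+4 = 25 ⇒ 25 days.
Y is off the critical path — its longest chain is 21 days, giving 4 of slack.
That remains the longest chain; total 25 days.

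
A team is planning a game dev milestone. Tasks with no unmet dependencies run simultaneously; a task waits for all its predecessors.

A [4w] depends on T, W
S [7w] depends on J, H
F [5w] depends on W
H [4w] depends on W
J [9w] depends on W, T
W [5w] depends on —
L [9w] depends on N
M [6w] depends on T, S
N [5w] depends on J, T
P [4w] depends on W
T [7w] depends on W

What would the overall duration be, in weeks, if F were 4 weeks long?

Actual critical path: W→T→J→N→L = 5+7+9+5+9 = 35 ⇒ 35 weeks.
F has 25 weeks of float (longest path through it is 10).
That remains the longest chain; total 35 weeks.

35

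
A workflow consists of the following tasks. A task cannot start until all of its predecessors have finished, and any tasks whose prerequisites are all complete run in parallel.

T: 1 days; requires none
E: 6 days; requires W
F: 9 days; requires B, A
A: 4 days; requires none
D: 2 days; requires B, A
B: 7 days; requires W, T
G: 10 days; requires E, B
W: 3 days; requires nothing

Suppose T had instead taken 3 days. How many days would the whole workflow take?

20

The binding path is W→B→G = 3+7+10 = 20; finish at 20 days.
T has 2 days of float (longest path through it is 18).
Now T→B→G = 3+7+10 = 20 is longest, so the finish becomes 20 days.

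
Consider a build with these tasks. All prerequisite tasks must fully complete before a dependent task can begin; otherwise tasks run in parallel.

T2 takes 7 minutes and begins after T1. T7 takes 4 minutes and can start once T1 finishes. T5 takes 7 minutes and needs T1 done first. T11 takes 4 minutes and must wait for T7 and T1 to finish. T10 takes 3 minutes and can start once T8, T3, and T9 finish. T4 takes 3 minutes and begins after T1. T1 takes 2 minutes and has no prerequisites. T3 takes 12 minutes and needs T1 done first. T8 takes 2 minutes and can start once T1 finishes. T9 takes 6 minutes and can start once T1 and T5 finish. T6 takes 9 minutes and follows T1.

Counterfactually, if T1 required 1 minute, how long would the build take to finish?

Actual critical path: T1→T5→T9→T10 = 2+7+6+3 = 18 ⇒ 18 minutes.
T1 is on the critical path; changing it to 1 makes that path 17 minutes.
That remains the longest chain; total 17 minutes.

17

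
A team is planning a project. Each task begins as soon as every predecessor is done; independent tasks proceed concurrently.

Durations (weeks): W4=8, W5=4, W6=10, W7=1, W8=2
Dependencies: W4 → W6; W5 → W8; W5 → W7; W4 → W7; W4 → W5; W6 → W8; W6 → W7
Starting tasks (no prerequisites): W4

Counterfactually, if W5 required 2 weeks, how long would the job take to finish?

20

Critical path before the change: W4→W6→W8 = 8+10+2 = 20 giving 20 weeks.
W5 has 6 weeks of float (longest path through it is 14).
The critical path is still W4→W6→W8; finish is now 20 weeks.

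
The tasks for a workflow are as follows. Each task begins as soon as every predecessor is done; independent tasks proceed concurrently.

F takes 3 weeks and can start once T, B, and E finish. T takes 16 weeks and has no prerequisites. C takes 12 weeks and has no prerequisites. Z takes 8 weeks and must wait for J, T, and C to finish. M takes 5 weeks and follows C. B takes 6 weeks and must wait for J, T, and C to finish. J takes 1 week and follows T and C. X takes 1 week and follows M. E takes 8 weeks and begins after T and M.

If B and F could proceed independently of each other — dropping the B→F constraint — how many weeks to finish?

28

With the dependency in place, C→M→E→F = 12+5+8+3 = 28 sets the finish at 28 weeks.
Dropping B→F doesn't change F's earliest start (25); another predecessor still binds.
After: C→M→E→F = 12+5+8+3 = 28 → 28 weeks.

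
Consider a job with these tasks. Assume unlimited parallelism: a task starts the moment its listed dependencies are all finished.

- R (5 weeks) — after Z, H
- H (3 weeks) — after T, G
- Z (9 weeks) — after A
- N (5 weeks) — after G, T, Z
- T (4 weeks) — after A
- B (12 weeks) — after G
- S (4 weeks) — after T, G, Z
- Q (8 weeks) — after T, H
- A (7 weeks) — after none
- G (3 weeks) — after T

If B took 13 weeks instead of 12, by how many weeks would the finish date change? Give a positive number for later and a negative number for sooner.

Critical path before the change: A→T→G→B = 7+4+3+12 = 26 giving 26 weeks.
B lies on that path, so at 13 weeks the path becomes 27 weeks.
The critical path is still A→T→G→B; finish is now 27 weeks.
Change in finish: 27 − 26 = +1 weeks.

1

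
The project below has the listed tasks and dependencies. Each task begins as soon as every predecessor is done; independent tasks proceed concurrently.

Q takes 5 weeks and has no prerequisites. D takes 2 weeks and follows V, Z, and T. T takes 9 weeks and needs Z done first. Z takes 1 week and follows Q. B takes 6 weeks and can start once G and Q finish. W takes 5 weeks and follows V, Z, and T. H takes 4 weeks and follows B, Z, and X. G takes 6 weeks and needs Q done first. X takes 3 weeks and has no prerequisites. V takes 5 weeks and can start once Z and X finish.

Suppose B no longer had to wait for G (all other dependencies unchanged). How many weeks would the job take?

With the dependency in place, Q→G→B→H = 5+6+6+4 = 21 sets the finish at 21 weeks.
Without G→B, B's earliest start moves from 11 to 5.
The longest chain is now Q→Z→T→W = 5+1+9+5 = 20, so the job takes 20 weeks.

20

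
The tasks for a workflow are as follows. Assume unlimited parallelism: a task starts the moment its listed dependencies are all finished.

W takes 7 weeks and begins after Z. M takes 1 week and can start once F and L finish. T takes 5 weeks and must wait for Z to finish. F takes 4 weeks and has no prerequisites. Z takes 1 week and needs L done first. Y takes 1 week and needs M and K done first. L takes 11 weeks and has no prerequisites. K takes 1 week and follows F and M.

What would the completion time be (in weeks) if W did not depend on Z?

Before: longest chain L→Z→W = 11+1+7 = 19, finish 19.
Without Z→W, W's earliest start moves from 12 to 0.
The longest chain is now L→Z→T = 11+1+5 = 17, so the workflow takes 17 weeks.

17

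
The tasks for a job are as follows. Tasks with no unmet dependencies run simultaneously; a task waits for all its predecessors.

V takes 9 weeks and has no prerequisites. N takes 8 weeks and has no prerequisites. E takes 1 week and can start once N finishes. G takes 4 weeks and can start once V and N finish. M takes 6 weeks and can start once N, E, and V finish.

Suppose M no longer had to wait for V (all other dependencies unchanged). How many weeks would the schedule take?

15

With the dependency in place, V→M = 9+6 = 15 sets the finish at 15 weeks.
Dropping V→M doesn't change M's earliest start (9); another predecessor still binds.
After: N→E→M = 8+1+6 = 15 → 15 weeks.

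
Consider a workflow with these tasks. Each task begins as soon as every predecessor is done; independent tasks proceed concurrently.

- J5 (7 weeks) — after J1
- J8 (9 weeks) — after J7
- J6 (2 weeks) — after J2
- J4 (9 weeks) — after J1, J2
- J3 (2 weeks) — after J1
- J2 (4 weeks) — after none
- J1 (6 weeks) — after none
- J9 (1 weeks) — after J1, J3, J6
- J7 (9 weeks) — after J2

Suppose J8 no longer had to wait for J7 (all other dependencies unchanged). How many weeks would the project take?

15

Before: longest chain J2→J7→J8 = 4+9+9 = 22, finish 22.
Without J7→J8, J8's earliest start moves from 13 to 0.
The longest chain is now J1→J4 = 6+9 = 15, so the project takes 15 weeks.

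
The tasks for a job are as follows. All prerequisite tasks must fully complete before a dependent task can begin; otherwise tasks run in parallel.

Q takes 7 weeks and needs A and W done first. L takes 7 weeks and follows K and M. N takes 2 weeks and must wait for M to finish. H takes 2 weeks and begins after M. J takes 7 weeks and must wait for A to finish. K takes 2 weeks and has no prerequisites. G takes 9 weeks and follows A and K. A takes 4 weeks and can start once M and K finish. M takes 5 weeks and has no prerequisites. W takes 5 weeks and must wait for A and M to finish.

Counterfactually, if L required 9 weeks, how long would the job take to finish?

21

The binding path is M→A→W→Q = 5+4+5+7 = 21; finish at 21 weeks.
L is off the critical path — its longest chain is 12 weeks, giving 9 of slack.
The critical path is still M→A→W→Q; finish is now 21 weeks.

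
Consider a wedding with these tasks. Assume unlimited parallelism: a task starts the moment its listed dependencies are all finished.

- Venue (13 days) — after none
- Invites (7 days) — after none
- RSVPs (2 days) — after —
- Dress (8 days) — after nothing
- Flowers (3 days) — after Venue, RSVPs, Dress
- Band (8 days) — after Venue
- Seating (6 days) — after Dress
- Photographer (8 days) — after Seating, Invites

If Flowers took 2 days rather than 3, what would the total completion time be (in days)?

22

The binding path is Dress→Seating→Photographer = 8+6+8 = 22; finish at 22 days.
The longest path through Flowers is only 16 days, so Flowers has float 6.
That remains the longest chain; total 22 days.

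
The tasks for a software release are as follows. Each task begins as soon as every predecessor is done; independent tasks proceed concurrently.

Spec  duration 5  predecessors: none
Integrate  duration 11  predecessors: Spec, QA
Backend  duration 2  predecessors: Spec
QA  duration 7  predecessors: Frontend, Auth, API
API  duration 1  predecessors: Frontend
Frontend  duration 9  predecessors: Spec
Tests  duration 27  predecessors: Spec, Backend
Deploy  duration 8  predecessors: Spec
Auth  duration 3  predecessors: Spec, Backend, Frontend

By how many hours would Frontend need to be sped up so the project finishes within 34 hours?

Current finish: 35 hours; target: 34.
Frontend is on every critical path, so each hour cut from Frontend cuts the finish by one (this holds down to a finish of 34).
Need 35 − 34 = 1 hour off Frontend → Frontend becomes 8 hours, finish becomes 34.

1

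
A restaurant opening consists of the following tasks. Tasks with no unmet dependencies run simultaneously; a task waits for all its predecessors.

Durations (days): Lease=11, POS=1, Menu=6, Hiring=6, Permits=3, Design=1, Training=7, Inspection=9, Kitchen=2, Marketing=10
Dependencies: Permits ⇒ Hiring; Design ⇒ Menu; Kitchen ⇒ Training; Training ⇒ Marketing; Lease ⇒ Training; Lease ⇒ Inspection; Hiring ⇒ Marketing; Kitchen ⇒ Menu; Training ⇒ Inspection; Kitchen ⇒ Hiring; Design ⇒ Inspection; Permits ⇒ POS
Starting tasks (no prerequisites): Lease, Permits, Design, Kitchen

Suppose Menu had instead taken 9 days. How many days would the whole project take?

28

Critical path before the change: Lease→Training→Marketing = 11+7+10 = 28 giving 28 days.
The longest path through Menu is only 8 days, so Menu has float 20.
No other chain overtakes it, so the finish is 28 days.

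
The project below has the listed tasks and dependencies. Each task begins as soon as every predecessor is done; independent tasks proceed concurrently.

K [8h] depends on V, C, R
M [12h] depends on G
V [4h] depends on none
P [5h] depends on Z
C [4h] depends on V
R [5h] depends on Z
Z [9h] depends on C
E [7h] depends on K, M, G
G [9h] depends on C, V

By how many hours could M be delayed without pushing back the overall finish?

1

The longest chain is V→C→Z→R→K→E = 4+4+9+5+8+7 = 37; overall finish 37 hours.
Longest path through M: 36 hours (earliest finish 29, latest finish 30).
Slack of M = 18 − 17 = 1 hour.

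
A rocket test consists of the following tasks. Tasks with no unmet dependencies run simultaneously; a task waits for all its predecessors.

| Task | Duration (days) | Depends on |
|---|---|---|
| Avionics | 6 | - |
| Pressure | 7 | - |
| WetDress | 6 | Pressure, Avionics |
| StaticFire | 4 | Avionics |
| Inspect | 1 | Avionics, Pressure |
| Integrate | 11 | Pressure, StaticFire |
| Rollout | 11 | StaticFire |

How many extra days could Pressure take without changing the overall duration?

3

Avionics→StaticFire→Integrate = 6+4+11 = 21 sets the makespan at 21 days.
Longest path through Pressure: 18 days (earliest finish 7, latest finish 10).
So Pressure can slip 10 − 7 = 3 days.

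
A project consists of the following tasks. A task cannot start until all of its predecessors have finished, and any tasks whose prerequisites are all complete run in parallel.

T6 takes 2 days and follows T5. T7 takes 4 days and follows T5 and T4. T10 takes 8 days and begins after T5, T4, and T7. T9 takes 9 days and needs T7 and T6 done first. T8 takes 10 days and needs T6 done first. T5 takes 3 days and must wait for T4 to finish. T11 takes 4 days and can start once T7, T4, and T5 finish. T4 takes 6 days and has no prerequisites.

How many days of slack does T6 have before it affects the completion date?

The longest chain is T4→T5→T7→T9 = 6+3+4+9 = 22; overall finish 22 days.
Longest path through T6: 21 days (earliest finish 11, latest finish 12).
So T6 can slip 12 − 11 = 1 day.

1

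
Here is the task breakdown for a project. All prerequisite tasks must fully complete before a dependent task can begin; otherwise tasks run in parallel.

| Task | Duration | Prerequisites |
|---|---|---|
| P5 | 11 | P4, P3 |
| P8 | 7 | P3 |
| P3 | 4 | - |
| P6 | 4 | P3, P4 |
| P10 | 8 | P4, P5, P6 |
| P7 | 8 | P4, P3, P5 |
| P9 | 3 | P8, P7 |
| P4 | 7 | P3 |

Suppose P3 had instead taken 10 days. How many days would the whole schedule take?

The binding path is P3→P4→P5→P7→P9 = 4+7+11+8+3 = 33; finish at 33 days.
Since P3 is critical, the +6 change carries straight to that chain (now 39 days).
That remains the longest chain; total 39 days.

39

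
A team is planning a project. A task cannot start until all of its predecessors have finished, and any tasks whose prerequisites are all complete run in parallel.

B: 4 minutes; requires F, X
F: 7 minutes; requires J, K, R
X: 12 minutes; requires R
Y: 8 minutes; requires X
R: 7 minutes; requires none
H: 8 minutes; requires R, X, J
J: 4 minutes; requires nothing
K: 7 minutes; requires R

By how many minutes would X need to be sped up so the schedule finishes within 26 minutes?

1

Current finish: 27 minutes; target: 26.
X is on every critical path, so each minute cut from X cuts the finish by one (this holds down to a finish of 25).
Need 27 − 26 = 1 minute off X → X becomes 11 minutes, finish becomes 26.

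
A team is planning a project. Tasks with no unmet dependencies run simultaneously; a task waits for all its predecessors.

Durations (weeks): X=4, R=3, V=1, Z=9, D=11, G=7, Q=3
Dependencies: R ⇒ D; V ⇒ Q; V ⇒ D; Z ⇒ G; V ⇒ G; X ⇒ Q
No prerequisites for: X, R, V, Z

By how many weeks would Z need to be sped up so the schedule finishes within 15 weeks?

Current finish: 16 weeks; target: 15.
Z is on every critical path, so each week cut from Z cuts the finish by one (this holds down to a finish of 14).
Need 16 − 15 = 1 week off Z → Z becomes 8 weeks, finish becomes 15.

1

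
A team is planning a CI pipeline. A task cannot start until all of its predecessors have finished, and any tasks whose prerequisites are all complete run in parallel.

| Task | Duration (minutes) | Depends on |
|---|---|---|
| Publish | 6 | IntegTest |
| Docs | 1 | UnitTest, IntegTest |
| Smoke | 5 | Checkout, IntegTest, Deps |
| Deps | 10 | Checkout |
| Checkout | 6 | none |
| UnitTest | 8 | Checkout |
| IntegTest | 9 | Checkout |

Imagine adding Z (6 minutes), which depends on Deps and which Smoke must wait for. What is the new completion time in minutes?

27

Originally the schedule takes 21 minutes.
With Z inserted, Smoke now waits for max(Checkout, IntegTest, Deps, Z).
New critical path: Checkout→Deps→Z→Smoke = 6+10+6+5 = 27 ⇒ 27 minutes.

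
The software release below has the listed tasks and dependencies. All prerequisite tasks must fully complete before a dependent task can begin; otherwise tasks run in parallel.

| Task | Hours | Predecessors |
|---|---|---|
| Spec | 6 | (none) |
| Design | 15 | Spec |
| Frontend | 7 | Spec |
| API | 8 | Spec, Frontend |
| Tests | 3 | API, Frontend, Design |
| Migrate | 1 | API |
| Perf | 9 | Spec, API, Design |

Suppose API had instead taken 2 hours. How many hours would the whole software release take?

30

Actual critical path: Spec→Frontend→API→Perf = 6+7+8+9 = 30 ⇒ 30 hours.
API is on the critical path; changing it to 2 makes that path 24 hours.
Now Spec→Design→Perf = 6+15+9 = 30 is longest, so the finish becomes 30 hours.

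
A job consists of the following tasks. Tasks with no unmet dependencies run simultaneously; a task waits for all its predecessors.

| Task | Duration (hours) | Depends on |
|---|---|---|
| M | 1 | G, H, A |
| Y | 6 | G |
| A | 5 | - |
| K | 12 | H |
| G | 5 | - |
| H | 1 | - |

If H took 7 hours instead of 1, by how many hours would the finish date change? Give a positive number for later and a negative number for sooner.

Actual critical path: H→K = 1+12 = 13 ⇒ 13 hours.
H lies on that path, so at 7 hours the path becomes 19 hours.
The critical path is still H→K; finish is now 19 hours.
Change in finish: 19 − 13 = +6 hours.

6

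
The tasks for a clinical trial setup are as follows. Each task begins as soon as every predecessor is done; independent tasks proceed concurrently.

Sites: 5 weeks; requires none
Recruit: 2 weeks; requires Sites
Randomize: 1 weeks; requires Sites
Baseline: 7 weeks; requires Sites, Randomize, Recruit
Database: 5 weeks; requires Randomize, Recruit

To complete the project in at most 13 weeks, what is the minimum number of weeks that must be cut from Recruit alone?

1

Current finish: 14 weeks; target: 13.
Recruit is on every critical path, so each week cut from Recruit cuts the finish by one (this holds down to a finish of 13).
Need 14 − 13 = 1 week off Recruit → Recruit becomes 1 week, finish becomes 13.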